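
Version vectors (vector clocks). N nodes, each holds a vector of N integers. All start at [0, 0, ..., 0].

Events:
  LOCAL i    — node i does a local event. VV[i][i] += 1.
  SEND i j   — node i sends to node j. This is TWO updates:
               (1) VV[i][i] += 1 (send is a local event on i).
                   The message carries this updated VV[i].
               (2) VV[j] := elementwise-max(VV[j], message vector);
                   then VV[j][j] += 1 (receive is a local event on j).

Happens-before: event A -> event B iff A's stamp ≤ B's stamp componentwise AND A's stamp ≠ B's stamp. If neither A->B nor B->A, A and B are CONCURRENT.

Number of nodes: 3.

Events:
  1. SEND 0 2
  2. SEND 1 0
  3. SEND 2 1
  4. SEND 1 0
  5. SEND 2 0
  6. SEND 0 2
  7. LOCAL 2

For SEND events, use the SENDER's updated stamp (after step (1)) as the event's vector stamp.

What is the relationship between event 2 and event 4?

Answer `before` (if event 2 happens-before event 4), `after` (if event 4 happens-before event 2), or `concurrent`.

Answer: before

Derivation:
Initial: VV[0]=[0, 0, 0]
Initial: VV[1]=[0, 0, 0]
Initial: VV[2]=[0, 0, 0]
Event 1: SEND 0->2: VV[0][0]++ -> VV[0]=[1, 0, 0], msg_vec=[1, 0, 0]; VV[2]=max(VV[2],msg_vec) then VV[2][2]++ -> VV[2]=[1, 0, 1]
Event 2: SEND 1->0: VV[1][1]++ -> VV[1]=[0, 1, 0], msg_vec=[0, 1, 0]; VV[0]=max(VV[0],msg_vec) then VV[0][0]++ -> VV[0]=[2, 1, 0]
Event 3: SEND 2->1: VV[2][2]++ -> VV[2]=[1, 0, 2], msg_vec=[1, 0, 2]; VV[1]=max(VV[1],msg_vec) then VV[1][1]++ -> VV[1]=[1, 2, 2]
Event 4: SEND 1->0: VV[1][1]++ -> VV[1]=[1, 3, 2], msg_vec=[1, 3, 2]; VV[0]=max(VV[0],msg_vec) then VV[0][0]++ -> VV[0]=[3, 3, 2]
Event 5: SEND 2->0: VV[2][2]++ -> VV[2]=[1, 0, 3], msg_vec=[1, 0, 3]; VV[0]=max(VV[0],msg_vec) then VV[0][0]++ -> VV[0]=[4, 3, 3]
Event 6: SEND 0->2: VV[0][0]++ -> VV[0]=[5, 3, 3], msg_vec=[5, 3, 3]; VV[2]=max(VV[2],msg_vec) then VV[2][2]++ -> VV[2]=[5, 3, 4]
Event 7: LOCAL 2: VV[2][2]++ -> VV[2]=[5, 3, 5]
Event 2 stamp: [0, 1, 0]
Event 4 stamp: [1, 3, 2]
[0, 1, 0] <= [1, 3, 2]? True
[1, 3, 2] <= [0, 1, 0]? False
Relation: before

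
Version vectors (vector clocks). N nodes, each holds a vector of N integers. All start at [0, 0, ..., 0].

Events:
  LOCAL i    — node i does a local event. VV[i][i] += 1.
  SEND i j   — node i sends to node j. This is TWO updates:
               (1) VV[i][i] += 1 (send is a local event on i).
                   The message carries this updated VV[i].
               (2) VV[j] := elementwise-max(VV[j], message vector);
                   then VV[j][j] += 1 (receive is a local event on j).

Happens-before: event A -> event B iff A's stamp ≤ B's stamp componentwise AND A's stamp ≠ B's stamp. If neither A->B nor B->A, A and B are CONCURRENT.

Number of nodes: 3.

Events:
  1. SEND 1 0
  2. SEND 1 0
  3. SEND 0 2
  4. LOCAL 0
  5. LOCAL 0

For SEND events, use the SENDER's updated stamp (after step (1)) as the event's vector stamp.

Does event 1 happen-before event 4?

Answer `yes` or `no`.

Answer: yes

Derivation:
Initial: VV[0]=[0, 0, 0]
Initial: VV[1]=[0, 0, 0]
Initial: VV[2]=[0, 0, 0]
Event 1: SEND 1->0: VV[1][1]++ -> VV[1]=[0, 1, 0], msg_vec=[0, 1, 0]; VV[0]=max(VV[0],msg_vec) then VV[0][0]++ -> VV[0]=[1, 1, 0]
Event 2: SEND 1->0: VV[1][1]++ -> VV[1]=[0, 2, 0], msg_vec=[0, 2, 0]; VV[0]=max(VV[0],msg_vec) then VV[0][0]++ -> VV[0]=[2, 2, 0]
Event 3: SEND 0->2: VV[0][0]++ -> VV[0]=[3, 2, 0], msg_vec=[3, 2, 0]; VV[2]=max(VV[2],msg_vec) then VV[2][2]++ -> VV[2]=[3, 2, 1]
Event 4: LOCAL 0: VV[0][0]++ -> VV[0]=[4, 2, 0]
Event 5: LOCAL 0: VV[0][0]++ -> VV[0]=[5, 2, 0]
Event 1 stamp: [0, 1, 0]
Event 4 stamp: [4, 2, 0]
[0, 1, 0] <= [4, 2, 0]? True. Equal? False. Happens-before: True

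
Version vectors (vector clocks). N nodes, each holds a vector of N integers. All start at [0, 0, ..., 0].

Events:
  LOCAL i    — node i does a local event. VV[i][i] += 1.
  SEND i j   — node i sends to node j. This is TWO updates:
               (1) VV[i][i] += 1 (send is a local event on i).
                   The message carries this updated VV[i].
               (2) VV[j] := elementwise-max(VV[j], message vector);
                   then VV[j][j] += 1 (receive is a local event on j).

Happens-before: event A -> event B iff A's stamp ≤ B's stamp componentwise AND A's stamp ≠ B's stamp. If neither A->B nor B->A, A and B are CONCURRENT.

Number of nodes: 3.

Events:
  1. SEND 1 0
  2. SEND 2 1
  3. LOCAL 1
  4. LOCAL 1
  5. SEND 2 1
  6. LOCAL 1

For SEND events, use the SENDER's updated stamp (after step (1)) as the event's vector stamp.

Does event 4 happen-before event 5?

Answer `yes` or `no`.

Initial: VV[0]=[0, 0, 0]
Initial: VV[1]=[0, 0, 0]
Initial: VV[2]=[0, 0, 0]
Event 1: SEND 1->0: VV[1][1]++ -> VV[1]=[0, 1, 0], msg_vec=[0, 1, 0]; VV[0]=max(VV[0],msg_vec) then VV[0][0]++ -> VV[0]=[1, 1, 0]
Event 2: SEND 2->1: VV[2][2]++ -> VV[2]=[0, 0, 1], msg_vec=[0, 0, 1]; VV[1]=max(VV[1],msg_vec) then VV[1][1]++ -> VV[1]=[0, 2, 1]
Event 3: LOCAL 1: VV[1][1]++ -> VV[1]=[0, 3, 1]
Event 4: LOCAL 1: VV[1][1]++ -> VV[1]=[0, 4, 1]
Event 5: SEND 2->1: VV[2][2]++ -> VV[2]=[0, 0, 2], msg_vec=[0, 0, 2]; VV[1]=max(VV[1],msg_vec) then VV[1][1]++ -> VV[1]=[0, 5, 2]
Event 6: LOCAL 1: VV[1][1]++ -> VV[1]=[0, 6, 2]
Event 4 stamp: [0, 4, 1]
Event 5 stamp: [0, 0, 2]
[0, 4, 1] <= [0, 0, 2]? False. Equal? False. Happens-before: False

Answer: no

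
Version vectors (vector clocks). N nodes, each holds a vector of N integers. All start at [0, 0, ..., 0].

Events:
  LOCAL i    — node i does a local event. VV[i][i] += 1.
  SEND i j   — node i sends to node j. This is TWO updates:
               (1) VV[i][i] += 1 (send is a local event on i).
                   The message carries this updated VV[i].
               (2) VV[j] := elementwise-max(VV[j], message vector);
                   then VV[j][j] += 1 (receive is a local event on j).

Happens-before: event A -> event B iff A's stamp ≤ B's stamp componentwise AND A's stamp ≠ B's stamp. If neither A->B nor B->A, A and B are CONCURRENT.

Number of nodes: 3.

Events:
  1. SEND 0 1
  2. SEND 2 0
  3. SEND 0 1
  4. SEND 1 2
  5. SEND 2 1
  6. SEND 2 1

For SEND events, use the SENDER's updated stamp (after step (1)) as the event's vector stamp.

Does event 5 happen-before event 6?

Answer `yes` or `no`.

Answer: yes

Derivation:
Initial: VV[0]=[0, 0, 0]
Initial: VV[1]=[0, 0, 0]
Initial: VV[2]=[0, 0, 0]
Event 1: SEND 0->1: VV[0][0]++ -> VV[0]=[1, 0, 0], msg_vec=[1, 0, 0]; VV[1]=max(VV[1],msg_vec) then VV[1][1]++ -> VV[1]=[1, 1, 0]
Event 2: SEND 2->0: VV[2][2]++ -> VV[2]=[0, 0, 1], msg_vec=[0, 0, 1]; VV[0]=max(VV[0],msg_vec) then VV[0][0]++ -> VV[0]=[2, 0, 1]
Event 3: SEND 0->1: VV[0][0]++ -> VV[0]=[3, 0, 1], msg_vec=[3, 0, 1]; VV[1]=max(VV[1],msg_vec) then VV[1][1]++ -> VV[1]=[3, 2, 1]
Event 4: SEND 1->2: VV[1][1]++ -> VV[1]=[3, 3, 1], msg_vec=[3, 3, 1]; VV[2]=max(VV[2],msg_vec) then VV[2][2]++ -> VV[2]=[3, 3, 2]
Event 5: SEND 2->1: VV[2][2]++ -> VV[2]=[3, 3, 3], msg_vec=[3, 3, 3]; VV[1]=max(VV[1],msg_vec) then VV[1][1]++ -> VV[1]=[3, 4, 3]
Event 6: SEND 2->1: VV[2][2]++ -> VV[2]=[3, 3, 4], msg_vec=[3, 3, 4]; VV[1]=max(VV[1],msg_vec) then VV[1][1]++ -> VV[1]=[3, 5, 4]
Event 5 stamp: [3, 3, 3]
Event 6 stamp: [3, 3, 4]
[3, 3, 3] <= [3, 3, 4]? True. Equal? False. Happens-before: True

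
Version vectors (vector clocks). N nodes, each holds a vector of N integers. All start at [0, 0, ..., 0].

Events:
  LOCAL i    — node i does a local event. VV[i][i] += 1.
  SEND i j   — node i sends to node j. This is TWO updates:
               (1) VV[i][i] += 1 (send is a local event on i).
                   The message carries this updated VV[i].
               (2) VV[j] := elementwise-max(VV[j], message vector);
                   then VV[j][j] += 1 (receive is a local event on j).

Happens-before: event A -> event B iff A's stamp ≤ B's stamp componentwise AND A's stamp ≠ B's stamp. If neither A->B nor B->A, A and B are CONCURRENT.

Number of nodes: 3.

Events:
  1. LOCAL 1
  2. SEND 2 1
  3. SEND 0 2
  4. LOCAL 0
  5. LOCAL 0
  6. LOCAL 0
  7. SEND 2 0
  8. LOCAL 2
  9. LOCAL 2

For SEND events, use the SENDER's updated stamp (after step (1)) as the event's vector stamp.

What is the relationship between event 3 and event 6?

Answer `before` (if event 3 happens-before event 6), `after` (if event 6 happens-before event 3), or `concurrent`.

Initial: VV[0]=[0, 0, 0]
Initial: VV[1]=[0, 0, 0]
Initial: VV[2]=[0, 0, 0]
Event 1: LOCAL 1: VV[1][1]++ -> VV[1]=[0, 1, 0]
Event 2: SEND 2->1: VV[2][2]++ -> VV[2]=[0, 0, 1], msg_vec=[0, 0, 1]; VV[1]=max(VV[1],msg_vec) then VV[1][1]++ -> VV[1]=[0, 2, 1]
Event 3: SEND 0->2: VV[0][0]++ -> VV[0]=[1, 0, 0], msg_vec=[1, 0, 0]; VV[2]=max(VV[2],msg_vec) then VV[2][2]++ -> VV[2]=[1, 0, 2]
Event 4: LOCAL 0: VV[0][0]++ -> VV[0]=[2, 0, 0]
Event 5: LOCAL 0: VV[0][0]++ -> VV[0]=[3, 0, 0]
Event 6: LOCAL 0: VV[0][0]++ -> VV[0]=[4, 0, 0]
Event 7: SEND 2->0: VV[2][2]++ -> VV[2]=[1, 0, 3], msg_vec=[1, 0, 3]; VV[0]=max(VV[0],msg_vec) then VV[0][0]++ -> VV[0]=[5, 0, 3]
Event 8: LOCAL 2: VV[2][2]++ -> VV[2]=[1, 0, 4]
Event 9: LOCAL 2: VV[2][2]++ -> VV[2]=[1, 0, 5]
Event 3 stamp: [1, 0, 0]
Event 6 stamp: [4, 0, 0]
[1, 0, 0] <= [4, 0, 0]? True
[4, 0, 0] <= [1, 0, 0]? False
Relation: before

Answer: before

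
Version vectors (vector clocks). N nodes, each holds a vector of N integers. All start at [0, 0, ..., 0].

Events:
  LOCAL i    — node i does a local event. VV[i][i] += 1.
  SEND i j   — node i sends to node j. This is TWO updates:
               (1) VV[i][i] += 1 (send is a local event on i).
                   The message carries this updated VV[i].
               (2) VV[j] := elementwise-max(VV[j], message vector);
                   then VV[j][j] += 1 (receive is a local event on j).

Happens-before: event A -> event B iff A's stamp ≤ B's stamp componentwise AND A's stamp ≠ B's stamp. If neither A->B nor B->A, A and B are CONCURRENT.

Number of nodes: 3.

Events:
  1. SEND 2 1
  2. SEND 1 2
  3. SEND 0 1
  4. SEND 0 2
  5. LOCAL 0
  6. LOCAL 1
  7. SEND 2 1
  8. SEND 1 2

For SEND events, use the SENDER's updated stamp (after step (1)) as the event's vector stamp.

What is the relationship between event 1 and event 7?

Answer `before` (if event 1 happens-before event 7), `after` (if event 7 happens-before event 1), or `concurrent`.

Initial: VV[0]=[0, 0, 0]
Initial: VV[1]=[0, 0, 0]
Initial: VV[2]=[0, 0, 0]
Event 1: SEND 2->1: VV[2][2]++ -> VV[2]=[0, 0, 1], msg_vec=[0, 0, 1]; VV[1]=max(VV[1],msg_vec) then VV[1][1]++ -> VV[1]=[0, 1, 1]
Event 2: SEND 1->2: VV[1][1]++ -> VV[1]=[0, 2, 1], msg_vec=[0, 2, 1]; VV[2]=max(VV[2],msg_vec) then VV[2][2]++ -> VV[2]=[0, 2, 2]
Event 3: SEND 0->1: VV[0][0]++ -> VV[0]=[1, 0, 0], msg_vec=[1, 0, 0]; VV[1]=max(VV[1],msg_vec) then VV[1][1]++ -> VV[1]=[1, 3, 1]
Event 4: SEND 0->2: VV[0][0]++ -> VV[0]=[2, 0, 0], msg_vec=[2, 0, 0]; VV[2]=max(VV[2],msg_vec) then VV[2][2]++ -> VV[2]=[2, 2, 3]
Event 5: LOCAL 0: VV[0][0]++ -> VV[0]=[3, 0, 0]
Event 6: LOCAL 1: VV[1][1]++ -> VV[1]=[1, 4, 1]
Event 7: SEND 2->1: VV[2][2]++ -> VV[2]=[2, 2, 4], msg_vec=[2, 2, 4]; VV[1]=max(VV[1],msg_vec) then VV[1][1]++ -> VV[1]=[2, 5, 4]
Event 8: SEND 1->2: VV[1][1]++ -> VV[1]=[2, 6, 4], msg_vec=[2, 6, 4]; VV[2]=max(VV[2],msg_vec) then VV[2][2]++ -> VV[2]=[2, 6, 5]
Event 1 stamp: [0, 0, 1]
Event 7 stamp: [2, 2, 4]
[0, 0, 1] <= [2, 2, 4]? True
[2, 2, 4] <= [0, 0, 1]? False
Relation: before

Answer: before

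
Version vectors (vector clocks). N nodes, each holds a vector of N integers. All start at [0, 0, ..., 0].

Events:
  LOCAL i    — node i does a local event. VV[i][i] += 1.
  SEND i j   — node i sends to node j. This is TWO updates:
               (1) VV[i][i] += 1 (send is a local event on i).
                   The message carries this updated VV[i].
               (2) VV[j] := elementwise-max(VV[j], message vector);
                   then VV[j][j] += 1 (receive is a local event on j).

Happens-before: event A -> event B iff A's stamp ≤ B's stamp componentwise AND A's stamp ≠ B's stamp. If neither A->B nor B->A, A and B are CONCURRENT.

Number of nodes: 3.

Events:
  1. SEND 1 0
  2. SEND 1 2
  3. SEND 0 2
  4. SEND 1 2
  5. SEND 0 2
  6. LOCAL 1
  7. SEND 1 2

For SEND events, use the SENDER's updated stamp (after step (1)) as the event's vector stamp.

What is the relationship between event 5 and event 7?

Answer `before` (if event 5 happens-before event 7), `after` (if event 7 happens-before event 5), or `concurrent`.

Initial: VV[0]=[0, 0, 0]
Initial: VV[1]=[0, 0, 0]
Initial: VV[2]=[0, 0, 0]
Event 1: SEND 1->0: VV[1][1]++ -> VV[1]=[0, 1, 0], msg_vec=[0, 1, 0]; VV[0]=max(VV[0],msg_vec) then VV[0][0]++ -> VV[0]=[1, 1, 0]
Event 2: SEND 1->2: VV[1][1]++ -> VV[1]=[0, 2, 0], msg_vec=[0, 2, 0]; VV[2]=max(VV[2],msg_vec) then VV[2][2]++ -> VV[2]=[0, 2, 1]
Event 3: SEND 0->2: VV[0][0]++ -> VV[0]=[2, 1, 0], msg_vec=[2, 1, 0]; VV[2]=max(VV[2],msg_vec) then VV[2][2]++ -> VV[2]=[2, 2, 2]
Event 4: SEND 1->2: VV[1][1]++ -> VV[1]=[0, 3, 0], msg_vec=[0, 3, 0]; VV[2]=max(VV[2],msg_vec) then VV[2][2]++ -> VV[2]=[2, 3, 3]
Event 5: SEND 0->2: VV[0][0]++ -> VV[0]=[3, 1, 0], msg_vec=[3, 1, 0]; VV[2]=max(VV[2],msg_vec) then VV[2][2]++ -> VV[2]=[3, 3, 4]
Event 6: LOCAL 1: VV[1][1]++ -> VV[1]=[0, 4, 0]
Event 7: SEND 1->2: VV[1][1]++ -> VV[1]=[0, 5, 0], msg_vec=[0, 5, 0]; VV[2]=max(VV[2],msg_vec) then VV[2][2]++ -> VV[2]=[3, 5, 5]
Event 5 stamp: [3, 1, 0]
Event 7 stamp: [0, 5, 0]
[3, 1, 0] <= [0, 5, 0]? False
[0, 5, 0] <= [3, 1, 0]? False
Relation: concurrent

Answer: concurrent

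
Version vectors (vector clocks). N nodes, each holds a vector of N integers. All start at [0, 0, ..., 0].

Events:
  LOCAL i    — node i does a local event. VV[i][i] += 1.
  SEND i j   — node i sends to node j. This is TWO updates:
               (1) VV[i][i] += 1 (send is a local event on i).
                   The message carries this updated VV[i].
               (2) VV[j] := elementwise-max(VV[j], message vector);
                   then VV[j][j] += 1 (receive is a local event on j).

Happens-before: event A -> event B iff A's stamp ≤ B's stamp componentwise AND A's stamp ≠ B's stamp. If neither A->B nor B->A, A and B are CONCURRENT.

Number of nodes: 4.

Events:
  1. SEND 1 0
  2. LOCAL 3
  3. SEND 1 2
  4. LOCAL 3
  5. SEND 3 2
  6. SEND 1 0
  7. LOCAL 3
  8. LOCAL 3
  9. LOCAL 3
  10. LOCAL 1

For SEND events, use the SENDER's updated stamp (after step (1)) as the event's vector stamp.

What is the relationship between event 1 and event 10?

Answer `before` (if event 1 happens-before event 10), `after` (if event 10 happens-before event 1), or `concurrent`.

Initial: VV[0]=[0, 0, 0, 0]
Initial: VV[1]=[0, 0, 0, 0]
Initial: VV[2]=[0, 0, 0, 0]
Initial: VV[3]=[0, 0, 0, 0]
Event 1: SEND 1->0: VV[1][1]++ -> VV[1]=[0, 1, 0, 0], msg_vec=[0, 1, 0, 0]; VV[0]=max(VV[0],msg_vec) then VV[0][0]++ -> VV[0]=[1, 1, 0, 0]
Event 2: LOCAL 3: VV[3][3]++ -> VV[3]=[0, 0, 0, 1]
Event 3: SEND 1->2: VV[1][1]++ -> VV[1]=[0, 2, 0, 0], msg_vec=[0, 2, 0, 0]; VV[2]=max(VV[2],msg_vec) then VV[2][2]++ -> VV[2]=[0, 2, 1, 0]
Event 4: LOCAL 3: VV[3][3]++ -> VV[3]=[0, 0, 0, 2]
Event 5: SEND 3->2: VV[3][3]++ -> VV[3]=[0, 0, 0, 3], msg_vec=[0, 0, 0, 3]; VV[2]=max(VV[2],msg_vec) then VV[2][2]++ -> VV[2]=[0, 2, 2, 3]
Event 6: SEND 1->0: VV[1][1]++ -> VV[1]=[0, 3, 0, 0], msg_vec=[0, 3, 0, 0]; VV[0]=max(VV[0],msg_vec) then VV[0][0]++ -> VV[0]=[2, 3, 0, 0]
Event 7: LOCAL 3: VV[3][3]++ -> VV[3]=[0, 0, 0, 4]
Event 8: LOCAL 3: VV[3][3]++ -> VV[3]=[0, 0, 0, 5]
Event 9: LOCAL 3: VV[3][3]++ -> VV[3]=[0, 0, 0, 6]
Event 10: LOCAL 1: VV[1][1]++ -> VV[1]=[0, 4, 0, 0]
Event 1 stamp: [0, 1, 0, 0]
Event 10 stamp: [0, 4, 0, 0]
[0, 1, 0, 0] <= [0, 4, 0, 0]? True
[0, 4, 0, 0] <= [0, 1, 0, 0]? False
Relation: before

Answer: before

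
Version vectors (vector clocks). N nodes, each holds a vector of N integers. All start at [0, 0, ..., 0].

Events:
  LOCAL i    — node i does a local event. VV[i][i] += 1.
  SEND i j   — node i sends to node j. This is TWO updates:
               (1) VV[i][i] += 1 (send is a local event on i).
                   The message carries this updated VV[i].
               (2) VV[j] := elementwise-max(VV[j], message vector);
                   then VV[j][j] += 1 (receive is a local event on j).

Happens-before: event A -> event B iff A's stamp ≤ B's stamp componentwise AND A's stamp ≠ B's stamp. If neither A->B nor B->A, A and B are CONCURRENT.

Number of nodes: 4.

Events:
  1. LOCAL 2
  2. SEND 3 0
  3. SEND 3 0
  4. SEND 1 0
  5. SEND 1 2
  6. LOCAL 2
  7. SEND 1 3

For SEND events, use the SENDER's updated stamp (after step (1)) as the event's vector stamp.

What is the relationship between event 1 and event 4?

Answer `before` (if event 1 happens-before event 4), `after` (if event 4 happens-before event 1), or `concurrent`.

Initial: VV[0]=[0, 0, 0, 0]
Initial: VV[1]=[0, 0, 0, 0]
Initial: VV[2]=[0, 0, 0, 0]
Initial: VV[3]=[0, 0, 0, 0]
Event 1: LOCAL 2: VV[2][2]++ -> VV[2]=[0, 0, 1, 0]
Event 2: SEND 3->0: VV[3][3]++ -> VV[3]=[0, 0, 0, 1], msg_vec=[0, 0, 0, 1]; VV[0]=max(VV[0],msg_vec) then VV[0][0]++ -> VV[0]=[1, 0, 0, 1]
Event 3: SEND 3->0: VV[3][3]++ -> VV[3]=[0, 0, 0, 2], msg_vec=[0, 0, 0, 2]; VV[0]=max(VV[0],msg_vec) then VV[0][0]++ -> VV[0]=[2, 0, 0, 2]
Event 4: SEND 1->0: VV[1][1]++ -> VV[1]=[0, 1, 0, 0], msg_vec=[0, 1, 0, 0]; VV[0]=max(VV[0],msg_vec) then VV[0][0]++ -> VV[0]=[3, 1, 0, 2]
Event 5: SEND 1->2: VV[1][1]++ -> VV[1]=[0, 2, 0, 0], msg_vec=[0, 2, 0, 0]; VV[2]=max(VV[2],msg_vec) then VV[2][2]++ -> VV[2]=[0, 2, 2, 0]
Event 6: LOCAL 2: VV[2][2]++ -> VV[2]=[0, 2, 3, 0]
Event 7: SEND 1->3: VV[1][1]++ -> VV[1]=[0, 3, 0, 0], msg_vec=[0, 3, 0, 0]; VV[3]=max(VV[3],msg_vec) then VV[3][3]++ -> VV[3]=[0, 3, 0, 3]
Event 1 stamp: [0, 0, 1, 0]
Event 4 stamp: [0, 1, 0, 0]
[0, 0, 1, 0] <= [0, 1, 0, 0]? False
[0, 1, 0, 0] <= [0, 0, 1, 0]? False
Relation: concurrent

Answer: concurrent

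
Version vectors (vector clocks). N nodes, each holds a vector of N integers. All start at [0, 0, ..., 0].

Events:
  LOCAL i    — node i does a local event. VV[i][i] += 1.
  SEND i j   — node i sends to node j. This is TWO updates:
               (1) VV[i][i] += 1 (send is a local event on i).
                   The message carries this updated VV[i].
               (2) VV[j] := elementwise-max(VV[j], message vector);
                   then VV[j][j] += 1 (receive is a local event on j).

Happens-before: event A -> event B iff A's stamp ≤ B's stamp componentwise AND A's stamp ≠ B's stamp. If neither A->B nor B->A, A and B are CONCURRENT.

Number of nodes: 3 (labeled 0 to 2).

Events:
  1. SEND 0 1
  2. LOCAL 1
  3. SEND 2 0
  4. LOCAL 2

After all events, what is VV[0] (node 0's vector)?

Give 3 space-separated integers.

Initial: VV[0]=[0, 0, 0]
Initial: VV[1]=[0, 0, 0]
Initial: VV[2]=[0, 0, 0]
Event 1: SEND 0->1: VV[0][0]++ -> VV[0]=[1, 0, 0], msg_vec=[1, 0, 0]; VV[1]=max(VV[1],msg_vec) then VV[1][1]++ -> VV[1]=[1, 1, 0]
Event 2: LOCAL 1: VV[1][1]++ -> VV[1]=[1, 2, 0]
Event 3: SEND 2->0: VV[2][2]++ -> VV[2]=[0, 0, 1], msg_vec=[0, 0, 1]; VV[0]=max(VV[0],msg_vec) then VV[0][0]++ -> VV[0]=[2, 0, 1]
Event 4: LOCAL 2: VV[2][2]++ -> VV[2]=[0, 0, 2]
Final vectors: VV[0]=[2, 0, 1]; VV[1]=[1, 2, 0]; VV[2]=[0, 0, 2]

Answer: 2 0 1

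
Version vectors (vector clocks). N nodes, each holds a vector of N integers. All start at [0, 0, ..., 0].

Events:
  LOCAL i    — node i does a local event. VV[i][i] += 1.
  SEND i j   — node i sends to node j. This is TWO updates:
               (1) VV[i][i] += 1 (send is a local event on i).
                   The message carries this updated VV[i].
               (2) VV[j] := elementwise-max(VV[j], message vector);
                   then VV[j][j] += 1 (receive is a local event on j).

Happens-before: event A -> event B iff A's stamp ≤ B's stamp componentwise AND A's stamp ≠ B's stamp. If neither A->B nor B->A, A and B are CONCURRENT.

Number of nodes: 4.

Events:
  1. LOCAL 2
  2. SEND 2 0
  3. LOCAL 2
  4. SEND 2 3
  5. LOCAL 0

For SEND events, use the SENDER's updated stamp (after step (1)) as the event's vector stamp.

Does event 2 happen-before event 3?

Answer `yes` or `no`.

Answer: yes

Derivation:
Initial: VV[0]=[0, 0, 0, 0]
Initial: VV[1]=[0, 0, 0, 0]
Initial: VV[2]=[0, 0, 0, 0]
Initial: VV[3]=[0, 0, 0, 0]
Event 1: LOCAL 2: VV[2][2]++ -> VV[2]=[0, 0, 1, 0]
Event 2: SEND 2->0: VV[2][2]++ -> VV[2]=[0, 0, 2, 0], msg_vec=[0, 0, 2, 0]; VV[0]=max(VV[0],msg_vec) then VV[0][0]++ -> VV[0]=[1, 0, 2, 0]
Event 3: LOCAL 2: VV[2][2]++ -> VV[2]=[0, 0, 3, 0]
Event 4: SEND 2->3: VV[2][2]++ -> VV[2]=[0, 0, 4, 0], msg_vec=[0, 0, 4, 0]; VV[3]=max(VV[3],msg_vec) then VV[3][3]++ -> VV[3]=[0, 0, 4, 1]
Event 5: LOCAL 0: VV[0][0]++ -> VV[0]=[2, 0, 2, 0]
Event 2 stamp: [0, 0, 2, 0]
Event 3 stamp: [0, 0, 3, 0]
[0, 0, 2, 0] <= [0, 0, 3, 0]? True. Equal? False. Happens-before: True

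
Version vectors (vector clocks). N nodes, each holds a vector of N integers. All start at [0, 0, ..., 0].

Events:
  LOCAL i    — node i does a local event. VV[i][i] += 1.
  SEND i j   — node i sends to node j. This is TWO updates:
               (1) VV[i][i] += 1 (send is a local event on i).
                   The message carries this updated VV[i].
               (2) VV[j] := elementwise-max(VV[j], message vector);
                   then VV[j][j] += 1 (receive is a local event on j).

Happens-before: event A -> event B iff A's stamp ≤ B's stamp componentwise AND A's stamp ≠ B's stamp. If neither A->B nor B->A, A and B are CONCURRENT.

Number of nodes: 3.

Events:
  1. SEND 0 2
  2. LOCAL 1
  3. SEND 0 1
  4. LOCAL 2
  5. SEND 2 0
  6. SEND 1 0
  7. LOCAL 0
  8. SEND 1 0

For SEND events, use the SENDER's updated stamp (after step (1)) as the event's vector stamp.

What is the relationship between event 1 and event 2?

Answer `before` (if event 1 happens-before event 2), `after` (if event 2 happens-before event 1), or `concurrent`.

Answer: concurrent

Derivation:
Initial: VV[0]=[0, 0, 0]
Initial: VV[1]=[0, 0, 0]
Initial: VV[2]=[0, 0, 0]
Event 1: SEND 0->2: VV[0][0]++ -> VV[0]=[1, 0, 0], msg_vec=[1, 0, 0]; VV[2]=max(VV[2],msg_vec) then VV[2][2]++ -> VV[2]=[1, 0, 1]
Event 2: LOCAL 1: VV[1][1]++ -> VV[1]=[0, 1, 0]
Event 3: SEND 0->1: VV[0][0]++ -> VV[0]=[2, 0, 0], msg_vec=[2, 0, 0]; VV[1]=max(VV[1],msg_vec) then VV[1][1]++ -> VV[1]=[2, 2, 0]
Event 4: LOCAL 2: VV[2][2]++ -> VV[2]=[1, 0, 2]
Event 5: SEND 2->0: VV[2][2]++ -> VV[2]=[1, 0, 3], msg_vec=[1, 0, 3]; VV[0]=max(VV[0],msg_vec) then VV[0][0]++ -> VV[0]=[3, 0, 3]
Event 6: SEND 1->0: VV[1][1]++ -> VV[1]=[2, 3, 0], msg_vec=[2, 3, 0]; VV[0]=max(VV[0],msg_vec) then VV[0][0]++ -> VV[0]=[4, 3, 3]
Event 7: LOCAL 0: VV[0][0]++ -> VV[0]=[5, 3, 3]
Event 8: SEND 1->0: VV[1][1]++ -> VV[1]=[2, 4, 0], msg_vec=[2, 4, 0]; VV[0]=max(VV[0],msg_vec) then VV[0][0]++ -> VV[0]=[6, 4, 3]
Event 1 stamp: [1, 0, 0]
Event 2 stamp: [0, 1, 0]
[1, 0, 0] <= [0, 1, 0]? False
[0, 1, 0] <= [1, 0, 0]? False
Relation: concurrent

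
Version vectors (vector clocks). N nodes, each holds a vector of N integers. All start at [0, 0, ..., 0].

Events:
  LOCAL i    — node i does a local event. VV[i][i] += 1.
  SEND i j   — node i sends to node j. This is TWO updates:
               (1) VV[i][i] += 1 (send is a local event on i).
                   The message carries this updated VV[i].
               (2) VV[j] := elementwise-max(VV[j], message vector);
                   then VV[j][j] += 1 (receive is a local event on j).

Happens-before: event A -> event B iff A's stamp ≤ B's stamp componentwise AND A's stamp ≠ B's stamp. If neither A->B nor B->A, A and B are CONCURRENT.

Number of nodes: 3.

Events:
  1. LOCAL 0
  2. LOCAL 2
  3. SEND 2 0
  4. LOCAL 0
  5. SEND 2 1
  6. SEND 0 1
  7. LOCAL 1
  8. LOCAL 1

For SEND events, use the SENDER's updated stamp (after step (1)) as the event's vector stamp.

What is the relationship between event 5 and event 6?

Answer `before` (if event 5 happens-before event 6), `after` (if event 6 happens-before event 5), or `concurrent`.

Answer: concurrent

Derivation:
Initial: VV[0]=[0, 0, 0]
Initial: VV[1]=[0, 0, 0]
Initial: VV[2]=[0, 0, 0]
Event 1: LOCAL 0: VV[0][0]++ -> VV[0]=[1, 0, 0]
Event 2: LOCAL 2: VV[2][2]++ -> VV[2]=[0, 0, 1]
Event 3: SEND 2->0: VV[2][2]++ -> VV[2]=[0, 0, 2], msg_vec=[0, 0, 2]; VV[0]=max(VV[0],msg_vec) then VV[0][0]++ -> VV[0]=[2, 0, 2]
Event 4: LOCAL 0: VV[0][0]++ -> VV[0]=[3, 0, 2]
Event 5: SEND 2->1: VV[2][2]++ -> VV[2]=[0, 0, 3], msg_vec=[0, 0, 3]; VV[1]=max(VV[1],msg_vec) then VV[1][1]++ -> VV[1]=[0, 1, 3]
Event 6: SEND 0->1: VV[0][0]++ -> VV[0]=[4, 0, 2], msg_vec=[4, 0, 2]; VV[1]=max(VV[1],msg_vec) then VV[1][1]++ -> VV[1]=[4, 2, 3]
Event 7: LOCAL 1: VV[1][1]++ -> VV[1]=[4, 3, 3]
Event 8: LOCAL 1: VV[1][1]++ -> VV[1]=[4, 4, 3]
Event 5 stamp: [0, 0, 3]
Event 6 stamp: [4, 0, 2]
[0, 0, 3] <= [4, 0, 2]? False
[4, 0, 2] <= [0, 0, 3]? False
Relation: concurrent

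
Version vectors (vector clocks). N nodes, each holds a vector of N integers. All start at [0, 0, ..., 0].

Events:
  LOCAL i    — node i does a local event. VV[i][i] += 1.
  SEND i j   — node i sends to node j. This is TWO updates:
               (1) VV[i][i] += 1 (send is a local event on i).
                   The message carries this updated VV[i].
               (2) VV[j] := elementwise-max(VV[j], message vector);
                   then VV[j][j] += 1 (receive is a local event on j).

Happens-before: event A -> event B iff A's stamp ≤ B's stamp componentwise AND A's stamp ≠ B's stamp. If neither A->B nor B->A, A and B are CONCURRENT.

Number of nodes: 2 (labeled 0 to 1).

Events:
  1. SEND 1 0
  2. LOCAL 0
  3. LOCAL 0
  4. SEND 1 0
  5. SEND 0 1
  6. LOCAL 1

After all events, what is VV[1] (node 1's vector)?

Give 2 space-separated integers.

Answer: 5 4

Derivation:
Initial: VV[0]=[0, 0]
Initial: VV[1]=[0, 0]
Event 1: SEND 1->0: VV[1][1]++ -> VV[1]=[0, 1], msg_vec=[0, 1]; VV[0]=max(VV[0],msg_vec) then VV[0][0]++ -> VV[0]=[1, 1]
Event 2: LOCAL 0: VV[0][0]++ -> VV[0]=[2, 1]
Event 3: LOCAL 0: VV[0][0]++ -> VV[0]=[3, 1]
Event 4: SEND 1->0: VV[1][1]++ -> VV[1]=[0, 2], msg_vec=[0, 2]; VV[0]=max(VV[0],msg_vec) then VV[0][0]++ -> VV[0]=[4, 2]
Event 5: SEND 0->1: VV[0][0]++ -> VV[0]=[5, 2], msg_vec=[5, 2]; VV[1]=max(VV[1],msg_vec) then VV[1][1]++ -> VV[1]=[5, 3]
Event 6: LOCAL 1: VV[1][1]++ -> VV[1]=[5, 4]
Final vectors: VV[0]=[5, 2]; VV[1]=[5, 4]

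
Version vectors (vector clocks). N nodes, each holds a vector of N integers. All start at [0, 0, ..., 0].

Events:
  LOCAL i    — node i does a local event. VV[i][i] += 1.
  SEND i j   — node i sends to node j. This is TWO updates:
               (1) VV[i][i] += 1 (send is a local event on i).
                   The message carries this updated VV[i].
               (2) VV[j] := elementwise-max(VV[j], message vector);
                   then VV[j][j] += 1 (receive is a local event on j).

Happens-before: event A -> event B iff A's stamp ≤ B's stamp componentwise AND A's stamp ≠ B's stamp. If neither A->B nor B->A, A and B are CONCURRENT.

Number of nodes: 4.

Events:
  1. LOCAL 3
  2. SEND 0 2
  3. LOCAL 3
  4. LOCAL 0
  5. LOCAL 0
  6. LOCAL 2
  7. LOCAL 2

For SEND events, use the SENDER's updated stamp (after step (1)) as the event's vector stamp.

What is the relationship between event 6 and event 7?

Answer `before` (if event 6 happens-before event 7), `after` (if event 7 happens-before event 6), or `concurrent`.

Initial: VV[0]=[0, 0, 0, 0]
Initial: VV[1]=[0, 0, 0, 0]
Initial: VV[2]=[0, 0, 0, 0]
Initial: VV[3]=[0, 0, 0, 0]
Event 1: LOCAL 3: VV[3][3]++ -> VV[3]=[0, 0, 0, 1]
Event 2: SEND 0->2: VV[0][0]++ -> VV[0]=[1, 0, 0, 0], msg_vec=[1, 0, 0, 0]; VV[2]=max(VV[2],msg_vec) then VV[2][2]++ -> VV[2]=[1, 0, 1, 0]
Event 3: LOCAL 3: VV[3][3]++ -> VV[3]=[0, 0, 0, 2]
Event 4: LOCAL 0: VV[0][0]++ -> VV[0]=[2, 0, 0, 0]
Event 5: LOCAL 0: VV[0][0]++ -> VV[0]=[3, 0, 0, 0]
Event 6: LOCAL 2: VV[2][2]++ -> VV[2]=[1, 0, 2, 0]
Event 7: LOCAL 2: VV[2][2]++ -> VV[2]=[1, 0, 3, 0]
Event 6 stamp: [1, 0, 2, 0]
Event 7 stamp: [1, 0, 3, 0]
[1, 0, 2, 0] <= [1, 0, 3, 0]? True
[1, 0, 3, 0] <= [1, 0, 2, 0]? False
Relation: before

Answer: before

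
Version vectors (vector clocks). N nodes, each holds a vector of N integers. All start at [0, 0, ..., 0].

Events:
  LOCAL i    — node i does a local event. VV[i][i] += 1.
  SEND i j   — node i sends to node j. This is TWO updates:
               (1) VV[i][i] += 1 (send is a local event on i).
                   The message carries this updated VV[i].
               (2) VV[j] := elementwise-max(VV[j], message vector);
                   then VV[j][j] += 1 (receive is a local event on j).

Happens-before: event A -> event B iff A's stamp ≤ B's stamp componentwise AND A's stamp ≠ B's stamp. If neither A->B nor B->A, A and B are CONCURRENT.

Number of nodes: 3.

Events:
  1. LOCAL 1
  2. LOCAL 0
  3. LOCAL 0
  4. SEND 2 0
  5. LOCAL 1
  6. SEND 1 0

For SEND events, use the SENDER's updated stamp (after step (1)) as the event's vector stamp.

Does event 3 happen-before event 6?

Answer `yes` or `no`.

Initial: VV[0]=[0, 0, 0]
Initial: VV[1]=[0, 0, 0]
Initial: VV[2]=[0, 0, 0]
Event 1: LOCAL 1: VV[1][1]++ -> VV[1]=[0, 1, 0]
Event 2: LOCAL 0: VV[0][0]++ -> VV[0]=[1, 0, 0]
Event 3: LOCAL 0: VV[0][0]++ -> VV[0]=[2, 0, 0]
Event 4: SEND 2->0: VV[2][2]++ -> VV[2]=[0, 0, 1], msg_vec=[0, 0, 1]; VV[0]=max(VV[0],msg_vec) then VV[0][0]++ -> VV[0]=[3, 0, 1]
Event 5: LOCAL 1: VV[1][1]++ -> VV[1]=[0, 2, 0]
Event 6: SEND 1->0: VV[1][1]++ -> VV[1]=[0, 3, 0], msg_vec=[0, 3, 0]; VV[0]=max(VV[0],msg_vec) then VV[0][0]++ -> VV[0]=[4, 3, 1]
Event 3 stamp: [2, 0, 0]
Event 6 stamp: [0, 3, 0]
[2, 0, 0] <= [0, 3, 0]? False. Equal? False. Happens-before: False

Answer: no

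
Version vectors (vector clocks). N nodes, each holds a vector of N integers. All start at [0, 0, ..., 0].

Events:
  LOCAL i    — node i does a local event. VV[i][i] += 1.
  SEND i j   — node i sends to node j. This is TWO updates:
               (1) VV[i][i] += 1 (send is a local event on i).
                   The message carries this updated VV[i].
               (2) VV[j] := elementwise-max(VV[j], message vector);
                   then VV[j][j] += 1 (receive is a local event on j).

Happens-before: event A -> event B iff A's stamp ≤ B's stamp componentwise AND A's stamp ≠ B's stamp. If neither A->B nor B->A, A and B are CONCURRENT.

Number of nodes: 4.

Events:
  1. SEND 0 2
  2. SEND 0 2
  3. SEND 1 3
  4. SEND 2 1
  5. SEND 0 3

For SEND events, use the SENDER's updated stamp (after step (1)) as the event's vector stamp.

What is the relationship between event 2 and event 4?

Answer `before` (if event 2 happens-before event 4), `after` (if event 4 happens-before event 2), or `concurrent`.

Initial: VV[0]=[0, 0, 0, 0]
Initial: VV[1]=[0, 0, 0, 0]
Initial: VV[2]=[0, 0, 0, 0]
Initial: VV[3]=[0, 0, 0, 0]
Event 1: SEND 0->2: VV[0][0]++ -> VV[0]=[1, 0, 0, 0], msg_vec=[1, 0, 0, 0]; VV[2]=max(VV[2],msg_vec) then VV[2][2]++ -> VV[2]=[1, 0, 1, 0]
Event 2: SEND 0->2: VV[0][0]++ -> VV[0]=[2, 0, 0, 0], msg_vec=[2, 0, 0, 0]; VV[2]=max(VV[2],msg_vec) then VV[2][2]++ -> VV[2]=[2, 0, 2, 0]
Event 3: SEND 1->3: VV[1][1]++ -> VV[1]=[0, 1, 0, 0], msg_vec=[0, 1, 0, 0]; VV[3]=max(VV[3],msg_vec) then VV[3][3]++ -> VV[3]=[0, 1, 0, 1]
Event 4: SEND 2->1: VV[2][2]++ -> VV[2]=[2, 0, 3, 0], msg_vec=[2, 0, 3, 0]; VV[1]=max(VV[1],msg_vec) then VV[1][1]++ -> VV[1]=[2, 2, 3, 0]
Event 5: SEND 0->3: VV[0][0]++ -> VV[0]=[3, 0, 0, 0], msg_vec=[3, 0, 0, 0]; VV[3]=max(VV[3],msg_vec) then VV[3][3]++ -> VV[3]=[3, 1, 0, 2]
Event 2 stamp: [2, 0, 0, 0]
Event 4 stamp: [2, 0, 3, 0]
[2, 0, 0, 0] <= [2, 0, 3, 0]? True
[2, 0, 3, 0] <= [2, 0, 0, 0]? False
Relation: before

Answer: before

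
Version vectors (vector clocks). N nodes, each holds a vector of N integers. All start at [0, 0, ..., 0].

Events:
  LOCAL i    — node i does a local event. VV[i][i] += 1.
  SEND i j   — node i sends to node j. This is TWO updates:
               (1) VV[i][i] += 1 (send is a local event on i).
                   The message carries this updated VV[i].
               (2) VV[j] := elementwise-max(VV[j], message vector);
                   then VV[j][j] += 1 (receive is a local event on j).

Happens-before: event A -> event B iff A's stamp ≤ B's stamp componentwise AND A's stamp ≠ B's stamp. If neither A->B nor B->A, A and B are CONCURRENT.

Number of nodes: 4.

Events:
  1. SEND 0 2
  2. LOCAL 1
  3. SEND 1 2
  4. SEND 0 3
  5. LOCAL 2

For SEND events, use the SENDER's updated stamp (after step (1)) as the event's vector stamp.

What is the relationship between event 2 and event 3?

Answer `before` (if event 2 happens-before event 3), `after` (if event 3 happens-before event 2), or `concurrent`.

Initial: VV[0]=[0, 0, 0, 0]
Initial: VV[1]=[0, 0, 0, 0]
Initial: VV[2]=[0, 0, 0, 0]
Initial: VV[3]=[0, 0, 0, 0]
Event 1: SEND 0->2: VV[0][0]++ -> VV[0]=[1, 0, 0, 0], msg_vec=[1, 0, 0, 0]; VV[2]=max(VV[2],msg_vec) then VV[2][2]++ -> VV[2]=[1, 0, 1, 0]
Event 2: LOCAL 1: VV[1][1]++ -> VV[1]=[0, 1, 0, 0]
Event 3: SEND 1->2: VV[1][1]++ -> VV[1]=[0, 2, 0, 0], msg_vec=[0, 2, 0, 0]; VV[2]=max(VV[2],msg_vec) then VV[2][2]++ -> VV[2]=[1, 2, 2, 0]
Event 4: SEND 0->3: VV[0][0]++ -> VV[0]=[2, 0, 0, 0], msg_vec=[2, 0, 0, 0]; VV[3]=max(VV[3],msg_vec) then VV[3][3]++ -> VV[3]=[2, 0, 0, 1]
Event 5: LOCAL 2: VV[2][2]++ -> VV[2]=[1, 2, 3, 0]
Event 2 stamp: [0, 1, 0, 0]
Event 3 stamp: [0, 2, 0, 0]
[0, 1, 0, 0] <= [0, 2, 0, 0]? True
[0, 2, 0, 0] <= [0, 1, 0, 0]? False
Relation: before

Answer: before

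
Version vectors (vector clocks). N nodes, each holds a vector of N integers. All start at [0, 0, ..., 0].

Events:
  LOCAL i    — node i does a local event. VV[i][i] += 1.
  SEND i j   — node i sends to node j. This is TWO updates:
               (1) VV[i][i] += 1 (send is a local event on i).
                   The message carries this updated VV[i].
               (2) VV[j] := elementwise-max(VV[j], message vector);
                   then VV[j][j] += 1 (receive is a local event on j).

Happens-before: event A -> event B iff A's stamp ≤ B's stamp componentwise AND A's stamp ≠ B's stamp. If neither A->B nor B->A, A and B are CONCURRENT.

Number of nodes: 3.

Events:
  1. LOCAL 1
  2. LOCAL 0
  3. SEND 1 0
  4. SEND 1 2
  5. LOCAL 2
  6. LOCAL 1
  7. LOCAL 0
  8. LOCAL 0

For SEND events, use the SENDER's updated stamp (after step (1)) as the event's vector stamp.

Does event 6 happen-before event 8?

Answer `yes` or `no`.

Answer: no

Derivation:
Initial: VV[0]=[0, 0, 0]
Initial: VV[1]=[0, 0, 0]
Initial: VV[2]=[0, 0, 0]
Event 1: LOCAL 1: VV[1][1]++ -> VV[1]=[0, 1, 0]
Event 2: LOCAL 0: VV[0][0]++ -> VV[0]=[1, 0, 0]
Event 3: SEND 1->0: VV[1][1]++ -> VV[1]=[0, 2, 0], msg_vec=[0, 2, 0]; VV[0]=max(VV[0],msg_vec) then VV[0][0]++ -> VV[0]=[2, 2, 0]
Event 4: SEND 1->2: VV[1][1]++ -> VV[1]=[0, 3, 0], msg_vec=[0, 3, 0]; VV[2]=max(VV[2],msg_vec) then VV[2][2]++ -> VV[2]=[0, 3, 1]
Event 5: LOCAL 2: VV[2][2]++ -> VV[2]=[0, 3, 2]
Event 6: LOCAL 1: VV[1][1]++ -> VV[1]=[0, 4, 0]
Event 7: LOCAL 0: VV[0][0]++ -> VV[0]=[3, 2, 0]
Event 8: LOCAL 0: VV[0][0]++ -> VV[0]=[4, 2, 0]
Event 6 stamp: [0, 4, 0]
Event 8 stamp: [4, 2, 0]
[0, 4, 0] <= [4, 2, 0]? False. Equal? False. Happens-before: False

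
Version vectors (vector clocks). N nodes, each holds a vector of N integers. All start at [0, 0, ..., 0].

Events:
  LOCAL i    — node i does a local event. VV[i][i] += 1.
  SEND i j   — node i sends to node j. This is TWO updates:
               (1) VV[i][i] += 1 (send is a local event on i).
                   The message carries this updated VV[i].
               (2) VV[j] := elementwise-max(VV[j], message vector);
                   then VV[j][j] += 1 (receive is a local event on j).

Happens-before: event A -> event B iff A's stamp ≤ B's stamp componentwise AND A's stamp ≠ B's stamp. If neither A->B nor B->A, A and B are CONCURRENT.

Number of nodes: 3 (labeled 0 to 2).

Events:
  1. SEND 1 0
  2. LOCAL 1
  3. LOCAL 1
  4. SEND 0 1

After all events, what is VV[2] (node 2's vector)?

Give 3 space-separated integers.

Initial: VV[0]=[0, 0, 0]
Initial: VV[1]=[0, 0, 0]
Initial: VV[2]=[0, 0, 0]
Event 1: SEND 1->0: VV[1][1]++ -> VV[1]=[0, 1, 0], msg_vec=[0, 1, 0]; VV[0]=max(VV[0],msg_vec) then VV[0][0]++ -> VV[0]=[1, 1, 0]
Event 2: LOCAL 1: VV[1][1]++ -> VV[1]=[0, 2, 0]
Event 3: LOCAL 1: VV[1][1]++ -> VV[1]=[0, 3, 0]
Event 4: SEND 0->1: VV[0][0]++ -> VV[0]=[2, 1, 0], msg_vec=[2, 1, 0]; VV[1]=max(VV[1],msg_vec) then VV[1][1]++ -> VV[1]=[2, 4, 0]
Final vectors: VV[0]=[2, 1, 0]; VV[1]=[2, 4, 0]; VV[2]=[0, 0, 0]

Answer: 0 0 0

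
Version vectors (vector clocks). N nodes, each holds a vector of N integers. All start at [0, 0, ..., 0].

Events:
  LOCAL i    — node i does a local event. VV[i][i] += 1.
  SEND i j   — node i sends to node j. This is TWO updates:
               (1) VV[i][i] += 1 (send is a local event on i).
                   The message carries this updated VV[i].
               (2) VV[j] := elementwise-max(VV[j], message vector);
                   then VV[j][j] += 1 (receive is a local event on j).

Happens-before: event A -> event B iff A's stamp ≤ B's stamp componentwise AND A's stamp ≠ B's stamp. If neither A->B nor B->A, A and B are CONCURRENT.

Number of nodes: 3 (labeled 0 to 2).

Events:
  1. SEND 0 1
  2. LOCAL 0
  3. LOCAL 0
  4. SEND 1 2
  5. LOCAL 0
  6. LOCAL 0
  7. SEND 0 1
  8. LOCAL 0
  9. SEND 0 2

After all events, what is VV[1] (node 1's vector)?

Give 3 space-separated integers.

Initial: VV[0]=[0, 0, 0]
Initial: VV[1]=[0, 0, 0]
Initial: VV[2]=[0, 0, 0]
Event 1: SEND 0->1: VV[0][0]++ -> VV[0]=[1, 0, 0], msg_vec=[1, 0, 0]; VV[1]=max(VV[1],msg_vec) then VV[1][1]++ -> VV[1]=[1, 1, 0]
Event 2: LOCAL 0: VV[0][0]++ -> VV[0]=[2, 0, 0]
Event 3: LOCAL 0: VV[0][0]++ -> VV[0]=[3, 0, 0]
Event 4: SEND 1->2: VV[1][1]++ -> VV[1]=[1, 2, 0], msg_vec=[1, 2, 0]; VV[2]=max(VV[2],msg_vec) then VV[2][2]++ -> VV[2]=[1, 2, 1]
Event 5: LOCAL 0: VV[0][0]++ -> VV[0]=[4, 0, 0]
Event 6: LOCAL 0: VV[0][0]++ -> VV[0]=[5, 0, 0]
Event 7: SEND 0->1: VV[0][0]++ -> VV[0]=[6, 0, 0], msg_vec=[6, 0, 0]; VV[1]=max(VV[1],msg_vec) then VV[1][1]++ -> VV[1]=[6, 3, 0]
Event 8: LOCAL 0: VV[0][0]++ -> VV[0]=[7, 0, 0]
Event 9: SEND 0->2: VV[0][0]++ -> VV[0]=[8, 0, 0], msg_vec=[8, 0, 0]; VV[2]=max(VV[2],msg_vec) then VV[2][2]++ -> VV[2]=[8, 2, 2]
Final vectors: VV[0]=[8, 0, 0]; VV[1]=[6, 3, 0]; VV[2]=[8, 2, 2]

Answer: 6 3 0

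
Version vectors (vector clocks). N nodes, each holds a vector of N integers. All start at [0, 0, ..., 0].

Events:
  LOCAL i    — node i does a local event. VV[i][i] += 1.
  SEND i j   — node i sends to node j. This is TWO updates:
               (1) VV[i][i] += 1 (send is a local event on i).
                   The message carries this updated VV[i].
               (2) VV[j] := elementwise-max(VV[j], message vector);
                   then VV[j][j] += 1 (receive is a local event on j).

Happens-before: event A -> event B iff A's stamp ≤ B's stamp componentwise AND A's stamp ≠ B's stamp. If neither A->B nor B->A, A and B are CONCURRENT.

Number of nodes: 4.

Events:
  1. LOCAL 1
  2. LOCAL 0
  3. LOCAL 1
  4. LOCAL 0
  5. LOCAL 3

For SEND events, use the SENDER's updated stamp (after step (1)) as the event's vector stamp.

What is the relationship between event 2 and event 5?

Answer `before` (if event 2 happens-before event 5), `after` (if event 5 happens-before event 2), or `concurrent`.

Initial: VV[0]=[0, 0, 0, 0]
Initial: VV[1]=[0, 0, 0, 0]
Initial: VV[2]=[0, 0, 0, 0]
Initial: VV[3]=[0, 0, 0, 0]
Event 1: LOCAL 1: VV[1][1]++ -> VV[1]=[0, 1, 0, 0]
Event 2: LOCAL 0: VV[0][0]++ -> VV[0]=[1, 0, 0, 0]
Event 3: LOCAL 1: VV[1][1]++ -> VV[1]=[0, 2, 0, 0]
Event 4: LOCAL 0: VV[0][0]++ -> VV[0]=[2, 0, 0, 0]
Event 5: LOCAL 3: VV[3][3]++ -> VV[3]=[0, 0, 0, 1]
Event 2 stamp: [1, 0, 0, 0]
Event 5 stamp: [0, 0, 0, 1]
[1, 0, 0, 0] <= [0, 0, 0, 1]? False
[0, 0, 0, 1] <= [1, 0, 0, 0]? False
Relation: concurrent

Answer: concurrent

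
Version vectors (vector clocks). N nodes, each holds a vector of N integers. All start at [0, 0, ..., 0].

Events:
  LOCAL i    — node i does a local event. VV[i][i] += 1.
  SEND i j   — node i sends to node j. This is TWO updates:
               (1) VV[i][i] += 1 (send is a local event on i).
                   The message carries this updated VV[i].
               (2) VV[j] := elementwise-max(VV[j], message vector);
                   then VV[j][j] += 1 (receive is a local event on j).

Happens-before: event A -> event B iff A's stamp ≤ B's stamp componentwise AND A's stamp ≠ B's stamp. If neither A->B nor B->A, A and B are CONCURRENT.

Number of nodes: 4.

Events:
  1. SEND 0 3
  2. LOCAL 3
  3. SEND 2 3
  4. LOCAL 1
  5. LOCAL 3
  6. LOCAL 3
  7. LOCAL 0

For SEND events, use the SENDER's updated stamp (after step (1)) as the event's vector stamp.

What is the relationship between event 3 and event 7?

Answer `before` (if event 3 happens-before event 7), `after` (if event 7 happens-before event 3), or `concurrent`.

Initial: VV[0]=[0, 0, 0, 0]
Initial: VV[1]=[0, 0, 0, 0]
Initial: VV[2]=[0, 0, 0, 0]
Initial: VV[3]=[0, 0, 0, 0]
Event 1: SEND 0->3: VV[0][0]++ -> VV[0]=[1, 0, 0, 0], msg_vec=[1, 0, 0, 0]; VV[3]=max(VV[3],msg_vec) then VV[3][3]++ -> VV[3]=[1, 0, 0, 1]
Event 2: LOCAL 3: VV[3][3]++ -> VV[3]=[1, 0, 0, 2]
Event 3: SEND 2->3: VV[2][2]++ -> VV[2]=[0, 0, 1, 0], msg_vec=[0, 0, 1, 0]; VV[3]=max(VV[3],msg_vec) then VV[3][3]++ -> VV[3]=[1, 0, 1, 3]
Event 4: LOCAL 1: VV[1][1]++ -> VV[1]=[0, 1, 0, 0]
Event 5: LOCAL 3: VV[3][3]++ -> VV[3]=[1, 0, 1, 4]
Event 6: LOCAL 3: VV[3][3]++ -> VV[3]=[1, 0, 1, 5]
Event 7: LOCAL 0: VV[0][0]++ -> VV[0]=[2, 0, 0, 0]
Event 3 stamp: [0, 0, 1, 0]
Event 7 stamp: [2, 0, 0, 0]
[0, 0, 1, 0] <= [2, 0, 0, 0]? False
[2, 0, 0, 0] <= [0, 0, 1, 0]? False
Relation: concurrent

Answer: concurrent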